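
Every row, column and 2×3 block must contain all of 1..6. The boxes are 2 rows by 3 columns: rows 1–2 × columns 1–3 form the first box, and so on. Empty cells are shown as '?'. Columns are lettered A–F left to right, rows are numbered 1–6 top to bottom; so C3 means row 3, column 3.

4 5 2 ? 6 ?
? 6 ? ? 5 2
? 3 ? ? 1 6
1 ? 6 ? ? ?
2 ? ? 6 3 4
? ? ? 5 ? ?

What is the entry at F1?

A2 = 3 (sole candidate).
C2 = 1 (sole candidate).
D2 = 4 (sole candidate).
A3 = 5 (sole candidate).
C3 = 4 (sole candidate).
D3 = 2 (sole candidate).
B4 = 2 (sole candidate).
D4 = 3 (sole candidate).
E4 = 4 (sole candidate).
F4 = 5 (sole candidate).
B5 = 1 (sole candidate).
C5 = 5 (sole candidate).
A6 = 6 (sole candidate).
B6 = 4 (sole candidate).
C6 = 3 (sole candidate).
E6 = 2 (sole candidate).
F6 = 1 (sole candidate).
D1 = 1 (sole candidate).
F1 = 3: row 1 has {1,2,4,5,6}; col 6 has {1,2,4,5,6}; box has {1,2,4,5,6} → only 3 remains.

3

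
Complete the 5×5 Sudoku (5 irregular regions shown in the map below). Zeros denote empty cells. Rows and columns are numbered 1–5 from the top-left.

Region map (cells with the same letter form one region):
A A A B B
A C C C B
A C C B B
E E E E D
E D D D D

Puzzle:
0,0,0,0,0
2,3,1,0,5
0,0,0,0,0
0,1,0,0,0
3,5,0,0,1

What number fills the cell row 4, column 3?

row 1, column 2 = 4 (sole candidate).
row 2, column 4 = 4 (sole candidate).
row 3, column 2 = 2 (sole candidate).
row 3, column 3 = 5 (sole candidate).
row 5, column 4 = 2 (sole candidate).
row 1, column 3 = 3 (sole candidate).
row 1, column 4 = 1 (sole candidate).
row 1, column 5 = 2 (sole candidate).
row 3, column 1 = 1 (sole candidate).
row 3, column 4 = 3 (sole candidate).
row 3, column 5 = 4 (sole candidate).
row 4, column 4 = 5 (sole candidate).
row 4, column 5 = 3 (sole candidate).
row 5, column 3 = 4 (sole candidate).
row 1, column 1 = 5 (sole candidate).
row 4, column 1 = 4 (sole candidate).
row 4, column 3 = 2: row 4 has {1,3,4,5}; col 3 has {1,3,4,5}; region has {1,3,4,5} → only 2 remains.

2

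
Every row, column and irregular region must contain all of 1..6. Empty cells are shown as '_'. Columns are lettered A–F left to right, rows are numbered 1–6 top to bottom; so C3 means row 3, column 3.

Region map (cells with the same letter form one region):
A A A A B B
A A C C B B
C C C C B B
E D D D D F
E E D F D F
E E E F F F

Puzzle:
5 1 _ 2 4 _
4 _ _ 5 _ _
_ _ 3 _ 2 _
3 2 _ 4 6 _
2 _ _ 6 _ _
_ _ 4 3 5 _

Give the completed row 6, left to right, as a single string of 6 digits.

164352

C1 = 6: row 1 has {1,2,4,5}; col 3 has {3,4}; region has {1,2,4,5} → only 6 remains.
F1 = 3: row 1 has {1,2,4,5,6}; col 6 has {}; region has {2,4} → only 3 remains.
B2 = 3: row 2 has {4,5}; col 2 has {1,2}; region has {1,2,4,5,6} → only 3 remains.
E2 = 1: row 2 has {3,4,5}; col 5 has {2,4,5,6}; region has {2,3,4} → only 1 remains.
F2 = 6: row 2 has {1,3,4,5}; col 6 has {3}; region has {1,2,3,4} → only 6 remains.
D3 = 1: row 3 has {2,3}; col 4 has {2,3,4,5,6}; region has {3,5} → only 1 remains.
F3 = 5: row 3 has {1,2,3}; col 6 has {3,6}; region has {1,2,3,4,6} → only 5 remains.
F4 = 1: row 4 has {2,3,4,6}; col 6 has {3,5,6}; region has {3,5,6} → only 1 remains.
B5 = 5: row 5 has {2,6}; col 2 has {1,2,3}; region has {2,3,4} → only 5 remains.
C5 = 1: row 5 has {2,5,6}; col 3 has {3,4,6}; region has {2,4,6} → only 1 remains.
E5 = 3: row 5 has {1,2,5,6}; col 5 has {1,2,4,5,6}; region has {1,2,4,6} → only 3 remains.
F5 = 4: row 5 has {1,2,3,5,6}; col 6 has {1,3,5,6}; region has {1,3,5,6} → only 4 remains.
B6 = 6: row 6 has {3,4,5}; col 2 has {1,2,3,5}; region has {2,3,4,5} → only 6 remains.
F6 = 2: row 6 has {3,4,5,6}; col 6 has {1,3,4,5,6}; region has {1,3,4,5,6} → only 2 remains.
C2 = 2: row 2 has {1,3,4,5,6}; col 3 has {1,3,4,6}; region has {1,3,5} → only 2 remains.
A3 = 6: row 3 has {1,2,3,5}; col 1 has {2,3,4,5}; region has {1,2,3,5} → only 6 remains.
B3 = 4: row 3 has {1,2,3,5,6}; col 2 has {1,2,3,5,6}; region has {1,2,3,5,6} → only 4 remains.
C4 = 5: row 4 has {1,2,3,4,6}; col 3 has {1,2,3,4,6}; region has {1,2,3,4,6} → only 5 remains.
A6 = 1: row 6 has {2,3,4,5,6}; col 1 has {2,3,4,5,6}; region has {2,3,4,5,6} → only 1 remains.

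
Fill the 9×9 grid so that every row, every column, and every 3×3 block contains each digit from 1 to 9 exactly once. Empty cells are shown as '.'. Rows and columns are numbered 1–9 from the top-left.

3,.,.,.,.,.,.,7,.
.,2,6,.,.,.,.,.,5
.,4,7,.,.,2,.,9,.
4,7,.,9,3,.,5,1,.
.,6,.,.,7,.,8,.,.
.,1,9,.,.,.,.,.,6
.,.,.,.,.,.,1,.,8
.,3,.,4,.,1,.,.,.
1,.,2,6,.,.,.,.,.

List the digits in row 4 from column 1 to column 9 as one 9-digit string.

478936512

R4C3 = 8: row 4 has {1,3,4,5,7,9}; col 3 has {2,6,7,9}; box has {1,4,6,7,9} → only 8 remains.
R4C6 = 6: row 4 has {1,3,4,5,7,8,9}; col 6 has {1,2}; box has {3,7,9} → only 6 remains.
R4C9 = 2: row 4 has {1,3,4,5,6,7,8,9}; col 9 has {5,6,8}; box has {1,5,6,8} → only 2 remains.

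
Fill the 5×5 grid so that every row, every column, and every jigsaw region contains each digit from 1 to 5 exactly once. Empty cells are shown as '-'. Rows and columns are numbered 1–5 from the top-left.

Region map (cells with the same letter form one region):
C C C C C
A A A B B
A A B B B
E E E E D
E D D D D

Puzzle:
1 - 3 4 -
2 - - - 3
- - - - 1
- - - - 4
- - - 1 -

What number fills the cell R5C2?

R2C4 = 5 (sole candidate).
R3C4 = 2 (sole candidate).
R4C4 = 3 (sole candidate).
R3C3 = 4 (sole candidate).
R4C1 = 5 (sole candidate).
R5C1 = 4 (sole candidate).
R2C3 = 1 (sole candidate).
R3C1 = 3 (sole candidate).
R3C2 = 5 (sole candidate).
R4C3 = 2 (sole candidate).
R5C3 = 5 (sole candidate).
R5C5 = 2 (sole candidate).
R1C2 = 2 (sole candidate).
R1C5 = 5 (sole candidate).
R2C2 = 4 (sole candidate).
R4C2 = 1 (sole candidate).
R5C2 = 3: row 5 has {1,2,4,5}; col 2 has {1,2,4,5}; region has {1,2,4,5} → only 3 remains.

3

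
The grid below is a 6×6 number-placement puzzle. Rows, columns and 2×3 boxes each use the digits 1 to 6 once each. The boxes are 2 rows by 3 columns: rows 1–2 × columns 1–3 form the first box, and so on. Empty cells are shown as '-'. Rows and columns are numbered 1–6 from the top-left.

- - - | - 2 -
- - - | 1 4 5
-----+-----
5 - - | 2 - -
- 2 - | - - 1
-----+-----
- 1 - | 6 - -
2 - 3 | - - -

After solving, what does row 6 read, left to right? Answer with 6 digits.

R1C4 = 3: row 1 has {2}; col 4 has {1,2,6}; box has {1,2,4,5} → only 3 remains.
R1C6 = 6: row 1 has {2,3}; col 6 has {1,5}; box has {1,2,3,4,5} → only 6 remains.
R5C1 = 4: row 5 has {1,6}; col 1 has {2,5}; box has {1,2,3} → only 4 remains.
R5C3 = 5: row 5 has {1,4,6}; col 3 has {3}; box has {1,2,3,4} → only 5 remains.
R5C5 = 3: row 5 has {1,4,5,6}; col 5 has {2,4}; box has {6} → only 3 remains.
R5C6 = 2: row 5 has {1,3,4,5,6}; col 6 has {1,5,6}; box has {3,6} → only 2 remains.
R6C2 = 6: row 6 has {2,3}; col 2 has {1,2}; box has {1,2,3,4,5} → only 6 remains.
R6C6 = 4: row 6 has {2,3,6}; col 6 has {1,2,5,6}; box has {2,3,6} → only 4 remains.
R1C1 = 1: row 1 has {2,3,6}; col 1 has {2,4,5}; box has {} → only 1 remains.
R1C3 = 4: row 1 has {1,2,3,6}; col 3 has {3,5}; box has {1} → only 4 remains.
R2C2 = 3: row 2 has {1,4,5}; col 2 has {1,2,6}; box has {1,4} → only 3 remains.
R3C2 = 4: row 3 has {2,5}; col 2 has {1,2,3,6}; box has {2,5} → only 4 remains.
R3C5 = 6: row 3 has {2,4,5}; col 5 has {2,3,4}; box has {1,2} → only 6 remains.
R3C6 = 3: row 3 has {2,4,5,6}; col 6 has {1,2,4,5,6}; box has {1,2,6} → only 3 remains.
R4C3 = 6: row 4 has {1,2}; col 3 has {3,4,5}; box has {2,4,5} → only 6 remains.
R4C5 = 5: row 4 has {1,2,6}; col 5 has {2,3,4,6}; box has {1,2,3,6} → only 5 remains.
R6C4 = 5: row 6 has {2,3,4,6}; col 4 has {1,2,3,6}; box has {2,3,4,6} → only 5 remains.
R6C5 = 1: row 6 has {2,3,4,5,6}; col 5 has {2,3,4,5,6}; box has {2,3,4,5,6} → only 1 remains.

263514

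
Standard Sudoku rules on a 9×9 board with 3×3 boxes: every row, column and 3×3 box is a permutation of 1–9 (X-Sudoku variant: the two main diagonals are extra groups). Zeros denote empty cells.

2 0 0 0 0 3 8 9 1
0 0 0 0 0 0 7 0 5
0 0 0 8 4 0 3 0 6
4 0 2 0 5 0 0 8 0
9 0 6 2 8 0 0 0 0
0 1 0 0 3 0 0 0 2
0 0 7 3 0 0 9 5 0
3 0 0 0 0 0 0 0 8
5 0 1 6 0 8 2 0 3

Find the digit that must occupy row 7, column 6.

2

row 3, column 3 = 5 (sole candidate).
row 3, column 8 = 2 (sole candidate).
row 6, column 3 = 8 (sole candidate).
row 7, column 9 = 4 (sole candidate).
row 9, column 8 = 7 (sole candidate).
row 1, column 3 = 4 (sole candidate).
row 2, column 2 = 6 (sole candidate).
row 2, column 8 = 4 (sole candidate).
row 5, column 9 = 7 (sole candidate).
row 6, column 1 = 7 (sole candidate).
row 6, column 4 = 9 (sole candidate).
row 6, column 6 = 4 (sole candidate).
row 6, column 8 = 6 (sole candidate).
row 8, column 2 = 2 (sole candidate).
row 8, column 3 = 9 (sole candidate).
row 8, column 8 = 1 (sole candidate).
row 9, column 2 = 4 (sole candidate).
row 9, column 5 = 9 (sole candidate).
row 1, column 2 = 7 (sole candidate).
row 1, column 4 = 5 (sole candidate).
row 1, column 5 = 6 (sole candidate).
row 2, column 3 = 3 (sole candidate).
row 2, column 4 = 1 (sole candidate).
row 2, column 5 = 2 (sole candidate).
row 2, column 6 = 9 (sole candidate).
row 3, column 1 = 1 (sole candidate).
row 3, column 2 = 9 (sole candidate).
row 3, column 6 = 7 (sole candidate).
row 4, column 2 = 3 (sole candidate).
row 4, column 4 = 7 (sole candidate).
row 4, column 6 = 6 (sole candidate).
row 4, column 7 = 1 (sole candidate).
row 4, column 9 = 9 (sole candidate).
row 5, column 2 = 5 (sole candidate).
row 5, column 6 = 1 (sole candidate).
row 5, column 7 = 4 (sole candidate).
row 5, column 8 = 3 (sole candidate).
row 6, column 7 = 5 (sole candidate).
row 7, column 2 = 8 (sole candidate).
row 7, column 5 = 1 (sole candidate).
row 7, column 6 = 2: row 7 has {1,3,4,5,7,8,9}; col 6 has {1,3,4,6,7,8,9}; box has {1,3,6,8,9} → only 2 remains.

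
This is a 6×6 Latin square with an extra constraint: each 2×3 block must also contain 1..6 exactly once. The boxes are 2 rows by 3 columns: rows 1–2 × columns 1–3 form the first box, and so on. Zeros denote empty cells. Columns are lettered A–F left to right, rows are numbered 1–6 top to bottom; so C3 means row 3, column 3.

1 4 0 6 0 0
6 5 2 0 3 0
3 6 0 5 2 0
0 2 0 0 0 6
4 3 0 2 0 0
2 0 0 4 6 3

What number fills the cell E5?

1

C1 = 3 (sole candidate).
E1 = 5 (sole candidate).
F1 = 2 (sole candidate).
D2 = 1 (sole candidate).
F2 = 4 (sole candidate).
F3 = 1 (sole candidate).
A4 = 5 (sole candidate).
D4 = 3 (sole candidate).
E4 = 4 (sole candidate).
E5 = 1: row 5 has {2,3,4}; col 5 has {2,3,4,5,6}; box has {2,3,4,6} → only 1 remains.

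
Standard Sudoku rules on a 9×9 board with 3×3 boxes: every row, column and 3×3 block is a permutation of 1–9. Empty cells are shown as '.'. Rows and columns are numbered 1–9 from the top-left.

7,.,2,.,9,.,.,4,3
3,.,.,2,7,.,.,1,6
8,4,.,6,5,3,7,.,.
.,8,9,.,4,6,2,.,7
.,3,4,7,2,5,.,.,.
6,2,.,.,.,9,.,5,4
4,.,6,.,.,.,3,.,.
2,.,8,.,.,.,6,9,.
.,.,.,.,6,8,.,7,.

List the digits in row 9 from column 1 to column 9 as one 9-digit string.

R1C6 = 1 (sole candidate).
R2C3 = 5 (sole candidate).
R2C6 = 4 (sole candidate).
R3C3 = 1 (sole candidate).
R3C8 = 2 (sole candidate).
R3C9 = 9 (sole candidate).
R4C8 = 3 (sole candidate).
R5C1 = 1 (sole candidate).
R5C9 = 8 (sole candidate).
R6C3 = 7 (sole candidate).
R6C7 = 1 (sole candidate).
R7C5 = 1 (sole candidate).
R7C8 = 8 (sole candidate).
R8C5 = 3 (sole candidate).
R8C6 = 7 (sole candidate).
R9C3 = 3: row 9 has {6,7,8}; col 3 has {1,2,4,5,6,7,8,9}; box has {2,4,6,8} → only 3 remains.
R1C2 = 6 (sole candidate).
R1C4 = 8 (sole candidate).
R1C7 = 5 (sole candidate).
R2C2 = 9 (sole candidate).
R2C7 = 8 (sole candidate).
R4C1 = 5 (sole candidate).
R4C4 = 1 (sole candidate).
R5C7 = 9 (sole candidate).
R5C8 = 6 (sole candidate).
R6C4 = 3 (sole candidate).
R6C5 = 8 (sole candidate).
R7C6 = 2 (sole candidate).
R7C9 = 5 (sole candidate).
R8C9 = 1 (sole candidate).
R9C1 = 9: row 9 has {3,6,7,8}; col 1 has {1,2,3,4,5,6,7,8}; box has {2,3,4,6,8} → only 9 remains.
R9C7 = 4: row 9 has {3,6,7,8,9}; col 7 has {1,2,3,5,6,7,8,9}; box has {1,3,5,6,7,8,9} → only 4 remains.
R9C9 = 2: row 9 has {3,4,6,7,8,9}; col 9 has {1,3,4,5,6,7,8,9}; box has {1,3,4,5,6,7,8,9} → only 2 remains.
R7C2 = 7 (sole candidate).
R7C4 = 9 (sole candidate).
R8C2 = 5 (sole candidate).
R8C4 = 4 (sole candidate).
R9C2 = 1: row 9 has {2,3,4,6,7,8,9}; col 2 has {2,3,4,5,6,7,8,9}; box has {2,3,4,5,6,7,8,9} → only 1 remains.
R9C4 = 5: row 9 has {1,2,3,4,6,7,8,9}; col 4 has {1,2,3,4,6,7,8,9}; box has {1,2,3,4,6,7,8,9} → only 5 remains.

913568472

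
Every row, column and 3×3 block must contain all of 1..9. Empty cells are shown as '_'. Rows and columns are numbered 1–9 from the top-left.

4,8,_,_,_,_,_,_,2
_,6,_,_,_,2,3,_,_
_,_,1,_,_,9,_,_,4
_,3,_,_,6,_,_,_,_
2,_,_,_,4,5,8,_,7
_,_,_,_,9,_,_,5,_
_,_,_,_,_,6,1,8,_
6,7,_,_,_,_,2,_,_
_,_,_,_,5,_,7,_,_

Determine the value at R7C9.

3

R2C4 = 4: in row 2, 4 can only go here (every other open cell in that row sees a 4).
R3C2 = 2: in row 3, 2 can only go here (every other open cell in that row sees a 2).
R6C4 = 2: in row 6, 2 can only go here (every other open cell in that row sees a 2).
R4C8 = 2: in row 4, 2 can only go here (every other open cell in that row sees a 2).
R9C3 = 2: in row 9, 2 can only go here (every other open cell in that row sees a 2).
R7C5 = 2: in row 7, 2 can only go here (every other open cell in that row sees a 2).
R7C4 = 7: in row 7, 7 can only go here (every other open cell in that row sees a 7).
R7C2 = 5: in column 2, 5 can only go here (every other open cell in that column sees a 5).
R7C3 = 4: in row 7, 4 can only go here (every other open cell in that row sees a 4).
R4C7 = 4: in row 4, 4 can only go here (every other open cell in that row sees a 4).
R6C7 = 6: row 6 has {2,5,9}; col 7 has {1,2,3,4,7,8}; box has {2,4,5,7,8} → only 6 remains.
R3C7 = 5: row 3 has {1,2,4,9}; col 7 has {1,2,3,4,6,7,8}; box has {2,3,4} → only 5 remains.
R1C7 = 9: row 1 has {2,4,8}; col 7 has {1,2,3,4,5,6,7,8}; box has {2,3,4,5} → only 9 remains.
R5C3 = 6: in row 5, 6 can only go here (every other open cell in that row sees a 6).
R6C2 = 4: in row 6, 4 can only go here (every other open cell in that row sees a 4).
R8C9 = 5: in row 8, 5 can only go here (every other open cell in that row sees a 5).
R1C4 = 5: in column 4, 5 can only go here (every other open cell in that column sees a 5).
R1C8 = 6: in row 1, 6 can only go here (every other open cell in that row sees a 6).
R3C8 = 7: row 3 has {1,2,4,5,9}; col 8 has {2,5,6,8}; box has {2,3,4,5,6,9} → only 7 remains.
R2C8 = 1: row 2 has {2,3,4,6}; col 8 has {2,5,6,7,8}; box has {2,3,4,5,6,7,9} → only 1 remains.
R2C9 = 8: row 2 has {1,2,3,4,6}; col 9 has {2,4,5,7}; box has {1,2,3,4,5,6,7,9} → only 8 remains.
R3C1 = 3: row 3 has {1,2,4,5,7,9}; col 1 has {2,4,6}; box has {1,2,4,6,8} → only 3 remains.
R3C5 = 8: row 3 has {1,2,3,4,5,7,9}; col 5 has {2,4,5,6,9}; box has {2,4,5,9} → only 8 remains.
R7C1 = 9: row 7 has {1,2,4,5,6,7,8}; col 1 has {2,3,4,6}; box has {2,4,5,6,7} → only 9 remains.
R7C9 = 3: row 7 has {1,2,4,5,6,7,8,9}; col 9 has {2,4,5,7,8}; box has {1,2,5,7,8} → only 3 remains.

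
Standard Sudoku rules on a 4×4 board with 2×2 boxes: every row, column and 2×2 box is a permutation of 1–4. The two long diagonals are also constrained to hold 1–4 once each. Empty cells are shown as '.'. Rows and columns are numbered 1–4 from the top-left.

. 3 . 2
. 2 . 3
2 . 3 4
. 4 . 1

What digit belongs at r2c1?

r1c1 = 4 (sole candidate).
r1c3 = 1 (sole candidate).
r2c1 = 1: row 2 has {2,3}; col 1 has {2,4}; box has {2,3,4} → only 1 remains.

1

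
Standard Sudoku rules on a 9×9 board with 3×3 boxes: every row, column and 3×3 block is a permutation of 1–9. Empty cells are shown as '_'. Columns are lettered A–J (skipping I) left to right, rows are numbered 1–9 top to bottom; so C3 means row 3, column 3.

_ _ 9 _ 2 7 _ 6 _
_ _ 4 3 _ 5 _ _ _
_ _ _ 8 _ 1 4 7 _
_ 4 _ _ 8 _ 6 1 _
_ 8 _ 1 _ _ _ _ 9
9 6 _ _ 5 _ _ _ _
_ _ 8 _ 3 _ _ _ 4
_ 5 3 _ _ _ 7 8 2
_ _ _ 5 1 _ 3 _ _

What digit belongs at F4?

D1 = 4: row 1 has {2,6,7,9}; col 4 has {1,3,5,8}; box has {1,2,3,5,7,8} → only 4 remains.
H9 = 9: row 9 has {1,3,5}; col 8 has {1,6,7,8}; box has {2,3,4,7,8} → only 9 remains.
J9 = 6: row 9 has {1,3,5,9}; col 9 has {2,4,9}; box has {2,3,4,7,8,9} → only 6 remains.
H2 = 2: row 2 has {3,4,5}; col 8 has {1,6,7,8,9}; box has {4,6,7} → only 2 remains.
H7 = 5: row 7 has {3,4,8}; col 8 has {1,2,6,7,8,9}; box has {2,3,4,6,7,8,9} → only 5 remains.
G7 = 1: row 7 has {3,4,5,8}; col 7 has {3,4,6,7}; box has {2,3,4,5,6,7,8,9} → only 1 remains.
E3 = 9: in row 3, 9 can only go here (every other open cell in that row sees a 9).
E2 = 6: row 2 has {2,3,4,5}; col 5 has {1,2,3,5,8,9}; box has {1,2,3,4,5,7,8,9} → only 6 remains.
E8 = 4: row 8 has {2,3,5,7,8}; col 5 has {1,2,3,5,6,8,9}; box has {1,3,5} → only 4 remains.
E5 = 7: row 5 has {1,8,9}; col 5 has {1,2,3,4,5,6,8,9}; box has {1,5,8} → only 7 remains.
D6 = 2: row 6 has {5,6,9}; col 4 has {1,3,4,5,8}; box has {1,5,7,8} → only 2 remains.
G6 = 8: row 6 has {2,5,6,9}; col 7 has {1,3,4,6,7}; box has {1,6,9} → only 8 remains.
G1 = 5: row 1 has {2,4,6,7,9}; col 7 has {1,3,4,6,7,8}; box has {2,4,6,7} → only 5 remains.
G2 = 9: row 2 has {2,3,4,5,6}; col 7 has {1,3,4,5,6,7,8}; box has {2,4,5,6,7} → only 9 remains.
J3 = 3: row 3 has {1,4,7,8,9}; col 9 has {2,4,6,9}; box has {2,4,5,6,7,9} → only 3 remains.
D4 = 9: row 4 has {1,4,6,8}; col 4 has {1,2,3,4,5,8}; box has {1,2,5,7,8} → only 9 remains.
F4 = 3: row 4 has {1,4,6,8,9}; col 6 has {1,5,7}; box has {1,2,5,7,8,9} → only 3 remains.

3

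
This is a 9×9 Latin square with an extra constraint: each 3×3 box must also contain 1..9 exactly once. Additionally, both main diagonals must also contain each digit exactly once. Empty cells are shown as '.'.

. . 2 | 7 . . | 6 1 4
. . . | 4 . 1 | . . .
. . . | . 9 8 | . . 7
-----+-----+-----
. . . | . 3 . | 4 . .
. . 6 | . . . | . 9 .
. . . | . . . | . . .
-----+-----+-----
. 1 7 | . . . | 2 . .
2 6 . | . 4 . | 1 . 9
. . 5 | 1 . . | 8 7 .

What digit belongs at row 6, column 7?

5

row 1, column 5 = 5: row 1 has {1,2,4,6,7}; col 5 has {3,4,9}; box has {1,4,7,8,9} → only 5 remains.
row 1, column 6 = 3: row 1 has {1,2,4,5,6,7}; col 6 has {1,8}; box has {1,4,5,7,8,9} → only 3 remains.
row 8, column 6 = 7: in row 8, 7 can only go here (every other open cell in that row sees a 7).
row 9, column 2 = 4: in row 9, 4 can only go here (every other open cell in that row sees a 4).
row 7, column 8 = 4: in row 7, 4 can only go here (every other open cell in that row sees a 4).
row 6, column 5 = 7: in column 5, 7 can only go here (every other open cell in that column sees a 7).
row 5, column 5 = 1: in column 5, 1 can only go here (every other open cell in that column sees a 1).
row 3, column 1 = 1: in row 3, 1 can only go here (every other open cell in that row sees a 1).
row 3, column 3 = 4: in row 3, 4 can only go here (every other open cell in that row sees a 4).
row 3, column 4 = 6: in row 3, 6 can only go here (every other open cell in that row sees a 6).
row 2, column 5 = 2: row 2 has {1,4}; col 5 has {1,3,4,5,7,9}; box has {1,3,4,5,6,7,8,9} → only 2 remains.
row 9, column 5 = 6: row 9 has {1,4,5,7,8}; col 5 has {1,2,3,4,5,7,9}; box has {1,4,7} → only 6 remains.
row 9, column 9 = 3: row 9 has {1,4,5,6,7,8}; col 9 has {4,7,9}; box has {1,2,4,7,8,9}; main diagonal has {1,2,4} → only 3 remains.
row 7, column 5 = 8: row 7 has {1,2,4,7}; col 5 has {1,2,3,4,5,6,7,9}; box has {1,4,6,7} → only 8 remains.
row 8, column 8 = 5: row 8 has {1,2,4,6,7,9}; col 8 has {1,4,7,9}; box has {1,2,3,4,7,8,9}; main diagonal has {1,2,3,4} → only 5 remains.
row 9, column 1 = 9: row 9 has {1,3,4,5,6,7,8}; col 1 has {1,2}; box has {1,2,4,5,6,7}; anti-diagonal has {1,4,6,7} → only 9 remains.
row 9, column 6 = 2: row 9 has {1,3,4,5,6,7,8,9}; col 6 has {1,3,7,8}; box has {1,4,6,7,8} → only 2 remains.
row 1, column 1 = 8: row 1 has {1,2,3,4,5,6,7}; col 1 has {1,2,9}; box has {1,2,4}; main diagonal has {1,2,3,4,5} → only 8 remains.
row 1, column 2 = 9: row 1 has {1,2,3,4,5,6,7,8}; col 2 has {1,4,6}; box has {1,2,4,8} → only 9 remains.
row 2, column 2 = 7: row 2 has {1,2,4}; col 2 has {1,4,6,9}; box has {1,2,4,8,9}; main diagonal has {1,2,3,4,5,8} → only 7 remains.
row 2, column 3 = 3: row 2 has {1,2,4,7}; col 3 has {2,4,5,6,7}; box has {1,2,4,7,8,9} → only 3 remains.
row 2, column 8 = 8: row 2 has {1,2,3,4,7}; col 8 has {1,4,5,7,9}; box has {1,4,6,7}; anti-diagonal has {1,4,6,7,9} → only 8 remains.
row 2, column 9 = 5: row 2 has {1,2,3,4,7,8}; col 9 has {3,4,7,9}; box has {1,4,6,7,8} → only 5 remains.
row 3, column 2 = 5: row 3 has {1,4,6,7,8,9}; col 2 has {1,4,6,7,9}; box has {1,2,3,4,7,8,9} → only 5 remains.
row 3, column 7 = 3: row 3 has {1,4,5,6,7,8,9}; col 7 has {1,2,4,6,8}; box has {1,4,5,6,7,8}; anti-diagonal has {1,4,6,7,8,9} → only 3 remains.
row 3, column 8 = 2: row 3 has {1,3,4,5,6,7,8,9}; col 8 has {1,4,5,7,8,9}; box has {1,3,4,5,6,7,8} → only 2 remains.
row 4, column 4 = 9: row 4 has {3,4}; col 4 has {1,4,6,7}; box has {1,3,7}; main diagonal has {1,2,3,4,5,7,8} → only 9 remains.
row 4, column 6 = 5: row 4 has {3,4,9}; col 6 has {1,2,3,7,8}; box has {1,3,7,9}; anti-diagonal has {1,3,4,6,7,8,9} → only 5 remains.
row 4, column 8 = 6: row 4 has {3,4,5,9}; col 8 has {1,2,4,5,7,8,9}; box has {4,9} → only 6 remains.
row 5, column 6 = 4: row 5 has {1,6,9}; col 6 has {1,2,3,5,7,8}; box has {1,3,5,7,9} → only 4 remains.
row 6, column 4 = 2: row 6 has {7}; col 4 has {1,4,6,7,9}; box has {1,3,4,5,7,9}; anti-diagonal has {1,3,4,5,6,7,8,9} → only 2 remains.
row 6, column 6 = 6: row 6 has {2,7}; col 6 has {1,2,3,4,5,7,8}; box has {1,2,3,4,5,7,9}; main diagonal has {1,2,3,4,5,7,8,9} → only 6 remains.
row 6, column 7 = 5: row 6 has {2,6,7}; col 7 has {1,2,3,4,6,8}; box has {4,6,9} → only 5 remains.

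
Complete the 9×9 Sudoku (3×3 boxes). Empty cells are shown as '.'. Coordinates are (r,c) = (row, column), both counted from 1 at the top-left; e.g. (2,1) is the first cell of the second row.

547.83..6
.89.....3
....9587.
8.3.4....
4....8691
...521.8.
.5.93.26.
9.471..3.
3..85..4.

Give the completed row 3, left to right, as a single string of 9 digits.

631495872

(4,4) = 6: row 4 has {3,4,8}; col 4 has {5,7,8,9}; box has {1,2,4,5,8} → only 6 remains.
(5,4) = 3: row 5 has {1,4,6,8,9}; col 4 has {5,6,7,8,9}; box has {1,2,4,5,6,8} → only 3 remains.
(5,5) = 7: row 5 has {1,3,4,6,8,9}; col 5 has {1,2,3,4,5,8,9}; box has {1,2,3,4,5,6,8} → only 7 remains.
(6,3) = 6: row 6 has {1,2,5,8}; col 3 has {3,4,7,9}; box has {3,4,8} → only 6 remains.
(7,6) = 4: row 7 has {2,3,5,6,9}; col 6 has {1,3,5,8}; box has {1,3,5,7,8,9} → only 4 remains.
(8,7) = 5: row 8 has {1,3,4,7,9}; col 7 has {2,6,8}; box has {2,3,4,6} → only 5 remains.
(8,9) = 8: row 8 has {1,3,4,5,7,9}; col 9 has {1,3,6}; box has {2,3,4,5,6} → only 8 remains.
(2,5) = 6: row 2 has {3,8,9}; col 5 has {1,2,3,4,5,7,8,9}; box has {3,5,8,9} → only 6 remains.
(4,6) = 9: row 4 has {3,4,6,8}; col 6 has {1,3,4,5,8}; box has {1,2,3,4,5,6,7,8} → only 9 remains.
(4,7) = 7: row 4 has {3,4,6,8,9}; col 7 has {2,5,6,8}; box has {1,6,8,9} → only 7 remains.
(5,2) = 2: row 5 has {1,3,4,6,7,8,9}; col 2 has {4,5,8}; box has {3,4,6,8} → only 2 remains.
(5,3) = 5: row 5 has {1,2,3,4,6,7,8,9}; col 3 has {3,4,6,7,9}; box has {2,3,4,6,8} → only 5 remains.
(6,1) = 7: row 6 has {1,2,5,6,8}; col 1 has {3,4,5,8,9}; box has {2,3,4,5,6,8} → only 7 remains.
(6,2) = 9: row 6 has {1,2,5,6,7,8}; col 2 has {2,4,5,8}; box has {2,3,4,5,6,7,8} → only 9 remains.
(6,9) = 4: row 6 has {1,2,5,6,7,8,9}; col 9 has {1,3,6,8}; box has {1,6,7,8,9} → only 4 remains.
(7,1) = 1: row 7 has {2,3,4,5,6,9}; col 1 has {3,4,5,7,8,9}; box has {3,4,5,9} → only 1 remains.
(7,3) = 8: row 7 has {1,2,3,4,5,6,9}; col 3 has {3,4,5,6,7,9}; box has {1,3,4,5,9} → only 8 remains.
(7,9) = 7: row 7 has {1,2,3,4,5,6,8,9}; col 9 has {1,3,4,6,8}; box has {2,3,4,5,6,8} → only 7 remains.
(8,2) = 6: row 8 has {1,3,4,5,7,8,9}; col 2 has {2,4,5,8,9}; box has {1,3,4,5,8,9} → only 6 remains.
(8,6) = 2: row 8 has {1,3,4,5,6,7,8,9}; col 6 has {1,3,4,5,8,9}; box has {1,3,4,5,7,8,9} → only 2 remains.
(9,2) = 7: row 9 has {3,4,5,8}; col 2 has {2,4,5,6,8,9}; box has {1,3,4,5,6,8,9} → only 7 remains.
(9,3) = 2: row 9 has {3,4,5,7,8}; col 3 has {3,4,5,6,7,8,9}; box has {1,3,4,5,6,7,8,9} → only 2 remains.
(9,6) = 6: row 9 has {2,3,4,5,7,8}; col 6 has {1,2,3,4,5,8,9}; box has {1,2,3,4,5,7,8,9} → only 6 remains.
(9,9) = 9: row 9 has {2,3,4,5,6,7,8}; col 9 has {1,3,4,6,7,8}; box has {2,3,4,5,6,7,8} → only 9 remains.
(2,1) = 2: row 2 has {3,6,8,9}; col 1 has {1,3,4,5,7,8,9}; box has {4,5,7,8,9} → only 2 remains.
(2,6) = 7: row 2 has {2,3,6,8,9}; col 6 has {1,2,3,4,5,6,8,9}; box has {3,5,6,8,9} → only 7 remains.
(3,1) = 6: row 3 has {5,7,8,9}; col 1 has {1,2,3,4,5,7,8,9}; box has {2,4,5,7,8,9} → only 6 remains.
(3,3) = 1: row 3 has {5,6,7,8,9}; col 3 has {2,3,4,5,6,7,8,9}; box has {2,4,5,6,7,8,9} → only 1 remains.
(3,9) = 2: row 3 has {1,5,6,7,8,9}; col 9 has {1,3,4,6,7,8,9}; box has {3,6,7,8} → only 2 remains.
(4,2) = 1: row 4 has {3,4,6,7,8,9}; col 2 has {2,4,5,6,7,8,9}; box has {2,3,4,5,6,7,8,9} → only 1 remains.
(4,9) = 5: row 4 has {1,3,4,6,7,8,9}; col 9 has {1,2,3,4,6,7,8,9}; box has {1,4,6,7,8,9} → only 5 remains.
(6,7) = 3: row 6 has {1,2,4,5,6,7,8,9}; col 7 has {2,5,6,7,8}; box has {1,4,5,6,7,8,9} → only 3 remains.
(9,7) = 1: row 9 has {2,3,4,5,6,7,8,9}; col 7 has {2,3,5,6,7,8}; box has {2,3,4,5,6,7,8,9} → only 1 remains.
(1,7) = 9: row 1 has {3,4,5,6,7,8}; col 7 has {1,2,3,5,6,7,8}; box has {2,3,6,7,8} → only 9 remains.
(1,8) = 1: row 1 has {3,4,5,6,7,8,9}; col 8 has {3,4,6,7,8,9}; box has {2,3,6,7,8,9} → only 1 remains.
(2,7) = 4: row 2 has {2,3,6,7,8,9}; col 7 has {1,2,3,5,6,7,8,9}; box has {1,2,3,6,7,8,9} → only 4 remains.
(2,8) = 5: row 2 has {2,3,4,6,7,8,9}; col 8 has {1,3,4,6,7,8,9}; box has {1,2,3,4,6,7,8,9} → only 5 remains.
(3,2) = 3: row 3 has {1,2,5,6,7,8,9}; col 2 has {1,2,4,5,6,7,8,9}; box has {1,2,4,5,6,7,8,9} → only 3 remains.
(3,4) = 4: row 3 has {1,2,3,5,6,7,8,9}; col 4 has {3,5,6,7,8,9}; box has {3,5,6,7,8,9} → only 4 remains.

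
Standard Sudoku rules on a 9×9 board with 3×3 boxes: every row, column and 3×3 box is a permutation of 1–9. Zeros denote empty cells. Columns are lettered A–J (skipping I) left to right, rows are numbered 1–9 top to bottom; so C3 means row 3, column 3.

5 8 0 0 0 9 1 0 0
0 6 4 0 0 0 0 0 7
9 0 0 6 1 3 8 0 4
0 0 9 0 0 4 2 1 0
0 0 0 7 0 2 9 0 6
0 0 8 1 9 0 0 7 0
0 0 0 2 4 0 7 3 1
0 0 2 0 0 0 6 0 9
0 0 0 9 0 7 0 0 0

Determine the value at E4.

5

D1 = 4: row 1 has {1,5,8,9}; col 4 has {1,2,6,7,9}; box has {1,3,6,9} → only 4 remains.
C3 = 7: row 3 has {1,3,4,6,8,9}; col 3 has {2,4,8,9}; box has {4,5,6,8,9} → only 7 remains.
C1 = 3: row 1 has {1,4,5,8,9}; col 3 has {2,4,7,8,9}; box has {4,5,6,7,8,9} → only 3 remains.
J1 = 2: row 1 has {1,3,4,5,8,9}; col 9 has {1,4,6,7,9}; box has {1,4,7,8} → only 2 remains.
B3 = 2: row 3 has {1,3,4,6,7,8,9}; col 2 has {6,8}; box has {3,4,5,6,7,8,9} → only 2 remains.
H3 = 5: row 3 has {1,2,3,4,6,7,8,9}; col 8 has {1,3,7}; box has {1,2,4,7,8} → only 5 remains.
E1 = 7: row 1 has {1,2,3,4,5,8,9}; col 5 has {1,4,9}; box has {1,3,4,6,9} → only 7 remains.
H1 = 6: row 1 has {1,2,3,4,5,7,8,9}; col 8 has {1,3,5,7}; box has {1,2,4,5,7,8} → only 6 remains.
A2 = 1: row 2 has {4,6,7}; col 1 has {5,9}; box has {2,3,4,5,6,7,8,9} → only 1 remains.
G2 = 3: row 2 has {1,4,6,7}; col 7 has {1,2,6,7,8,9}; box has {1,2,4,5,6,7,8} → only 3 remains.
H2 = 9: row 2 has {1,3,4,6,7}; col 8 has {1,3,5,6,7}; box has {1,2,3,4,5,6,7,8} → only 9 remains.
E2 = 2: in row 2, 2 can only go here (every other open cell in that row sees a 2).
A6 = 2: in row 6, 2 can only go here (every other open cell in that row sees a 2).
F6 = 6: in row 6, 6 can only go here (every other open cell in that row sees a 6).
A4 = 6: in row 4, 6 can only go here (every other open cell in that row sees a 6).
A7 = 8: row 7 has {1,2,3,4,7}; col 1 has {1,2,5,6,9}; box has {2} → only 8 remains.
F7 = 5: row 7 has {1,2,3,4,7,8}; col 6 has {2,3,4,6,7,9}; box has {2,4,7,9} → only 5 remains.
F2 = 8: row 2 has {1,2,3,4,6,7,9}; col 6 has {2,3,4,5,6,7,9}; box has {1,2,3,4,6,7,9} → only 8 remains.
B7 = 9: row 7 has {1,2,3,4,5,7,8}; col 2 has {2,6,8}; box has {2,8} → only 9 remains.
C7 = 6: row 7 has {1,2,3,4,5,7,8,9}; col 3 has {2,3,4,7,8,9}; box has {2,8,9} → only 6 remains.
F8 = 1: row 8 has {2,6,9}; col 6 has {2,3,4,5,6,7,8,9}; box has {2,4,5,7,9} → only 1 remains.
D2 = 5: row 2 has {1,2,3,4,6,7,8,9}; col 4 has {1,2,4,6,7,9}; box has {1,2,3,4,6,7,8,9} → only 5 remains.
B4 = 7: in row 4, 7 can only go here (every other open cell in that row sees a 7).
B8 = 5: in row 8, 5 can only go here (every other open cell in that row sees a 5).
A8 = 7: in row 8, 7 can only go here (every other open cell in that row sees a 7).
C9 = 1: row 9 has {7,9}; col 3 has {2,3,4,6,7,8,9}; box has {2,5,6,7,8,9} → only 1 remains.
C5 = 5: row 5 has {2,6,7,9}; col 3 has {1,2,3,4,6,7,8,9}; box has {2,6,7,8,9} → only 5 remains.
B5 = 1: in row 5, 1 can only go here (every other open cell in that row sees a 1).
H8 = 4: in row 8, 4 can only go here (every other open cell in that row sees a 4).
H5 = 8: row 5 has {1,2,5,6,7,9}; col 8 has {1,3,4,5,6,7,9}; box has {1,2,6,7,9} → only 8 remains.
G9 = 5: row 9 has {1,7,9}; col 7 has {1,2,3,6,7,8,9}; box has {1,3,4,6,7,9} → only 5 remains.
H9 = 2: row 9 has {1,5,7,9}; col 8 has {1,3,4,5,6,7,8,9}; box has {1,3,4,5,6,7,9} → only 2 remains.
J9 = 8: row 9 has {1,2,5,7,9}; col 9 has {1,2,4,6,7,9}; box has {1,2,3,4,5,6,7,9} → only 8 remains.
E5 = 3: row 5 has {1,2,5,6,7,8,9}; col 5 has {1,2,4,7,9}; box has {1,2,4,6,7,9} → only 3 remains.
G6 = 4: row 6 has {1,2,6,7,8,9}; col 7 has {1,2,3,5,6,7,8,9}; box has {1,2,6,7,8,9} → only 4 remains.
E8 = 8: row 8 has {1,2,4,5,6,7,9}; col 5 has {1,2,3,4,7,9}; box has {1,2,4,5,7,9} → only 8 remains.
E9 = 6: row 9 has {1,2,5,7,8,9}; col 5 has {1,2,3,4,7,8,9}; box has {1,2,4,5,7,8,9} → only 6 remains.
D4 = 8: row 4 has {1,2,4,6,7,9}; col 4 has {1,2,4,5,6,7,9}; box has {1,2,3,4,6,7,9} → only 8 remains.
E4 = 5: row 4 has {1,2,4,6,7,8,9}; col 5 has {1,2,3,4,6,7,8,9}; box has {1,2,3,4,6,7,8,9} → only 5 remains.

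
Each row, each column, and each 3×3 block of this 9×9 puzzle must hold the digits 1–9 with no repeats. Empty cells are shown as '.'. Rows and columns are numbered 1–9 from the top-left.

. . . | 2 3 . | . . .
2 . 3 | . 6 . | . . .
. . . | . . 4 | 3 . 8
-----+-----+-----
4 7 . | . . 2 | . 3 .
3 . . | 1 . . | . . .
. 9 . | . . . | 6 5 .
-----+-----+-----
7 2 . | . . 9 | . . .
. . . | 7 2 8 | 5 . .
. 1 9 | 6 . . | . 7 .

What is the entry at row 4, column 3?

6

row 8, column 1 = 6: row 8 has {2,5,7,8}; col 1 has {2,3,4,7}; box has {1,2,7,9} → only 6 remains.
row 8, column 3 = 4: row 8 has {2,5,6,7,8}; col 3 has {3,9}; box has {1,2,6,7,9} → only 4 remains.
row 8, column 2 = 3: row 8 has {2,4,5,6,7,8}; col 2 has {1,2,7,9}; box has {1,2,4,6,7,9} → only 3 remains.
row 3, column 8 = 2: in row 3, 2 can only go here (every other open cell in that row sees a 2).
row 4, column 3 = 6: in row 4, 6 can only go here (every other open cell in that row sees a 6).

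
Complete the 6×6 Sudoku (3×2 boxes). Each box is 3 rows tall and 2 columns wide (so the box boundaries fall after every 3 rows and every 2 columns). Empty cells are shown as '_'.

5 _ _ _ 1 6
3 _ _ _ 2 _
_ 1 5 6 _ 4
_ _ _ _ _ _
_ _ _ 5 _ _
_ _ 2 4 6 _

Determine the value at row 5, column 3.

row 2, column 4 = 1: row 2 has {2,3}; col 4 has {4,5,6}; box has {5,6} → only 1 remains.
row 2, column 6 = 5: row 2 has {1,2,3}; col 6 has {4,6}; box has {1,2,4,6} → only 5 remains.
row 3, column 1 = 2: row 3 has {1,4,5,6}; col 1 has {3,5}; box has {1,3,5} → only 2 remains.
row 3, column 5 = 3: row 3 has {1,2,4,5,6}; col 5 has {1,2,6}; box has {1,2,4,5,6} → only 3 remains.
row 4, column 4 = 3: row 4 has {}; col 4 has {1,4,5,6}; box has {2,4,5} → only 3 remains.
row 5, column 5 = 4: row 5 has {5}; col 5 has {1,2,3,6}; box has {6} → only 4 remains.
row 6, column 1 = 1: row 6 has {2,4,6}; col 1 has {2,3,5}; box has {} → only 1 remains.
row 6, column 6 = 3: row 6 has {1,2,4,6}; col 6 has {4,5,6}; box has {4,6} → only 3 remains.
row 1, column 2 = 4: row 1 has {1,5,6}; col 2 has {1}; box has {1,2,3,5} → only 4 remains.
row 1, column 3 = 3: row 1 has {1,4,5,6}; col 3 has {2,5}; box has {1,5,6} → only 3 remains.
row 1, column 4 = 2: row 1 has {1,3,4,5,6}; col 4 has {1,3,4,5,6}; box has {1,3,5,6} → only 2 remains.
row 2, column 2 = 6: row 2 has {1,2,3,5}; col 2 has {1,4}; box has {1,2,3,4,5} → only 6 remains.
row 2, column 3 = 4: row 2 has {1,2,3,5,6}; col 3 has {2,3,5}; box has {1,2,3,5,6} → only 4 remains.
row 4, column 5 = 5: row 4 has {3}; col 5 has {1,2,3,4,6}; box has {3,4,6} → only 5 remains.
row 5, column 1 = 6: row 5 has {4,5}; col 1 has {1,2,3,5}; box has {1} → only 6 remains.
row 5, column 3 = 1: row 5 has {4,5,6}; col 3 has {2,3,4,5}; box has {2,3,4,5} → only 1 remains.

1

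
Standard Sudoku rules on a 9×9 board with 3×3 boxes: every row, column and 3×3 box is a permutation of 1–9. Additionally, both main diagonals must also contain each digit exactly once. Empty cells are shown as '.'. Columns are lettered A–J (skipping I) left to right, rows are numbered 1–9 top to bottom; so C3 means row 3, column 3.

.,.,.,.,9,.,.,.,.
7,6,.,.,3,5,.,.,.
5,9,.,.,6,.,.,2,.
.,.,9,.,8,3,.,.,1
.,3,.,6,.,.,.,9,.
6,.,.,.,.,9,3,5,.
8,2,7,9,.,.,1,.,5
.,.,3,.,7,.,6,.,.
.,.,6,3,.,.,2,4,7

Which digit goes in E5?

E7 = 4 (sole candidate).
F7 = 6 (sole candidate).
H7 = 3 (sole candidate).
H8 = 8 (sole candidate).
J8 = 9 (sole candidate).
H2 = 1 (sole candidate).
C3 = 4 (sole candidate).
G3 = 8 (sole candidate).
J3 = 3 (sole candidate).
A9 = 9 (sole candidate).
J2 = 4 (sole candidate).
J1 = 6 (sole candidate).
G2 = 9 (sole candidate).
H1 = 7 (sole candidate).
H4 = 6 (sole candidate).
G1 = 5 (sole candidate).
A1 = 3 (hidden single in row 1).
B6 = 7 (hidden single in row 6).
G4 = 7 (hidden single in row 4).
G5 = 4 (sole candidate).
F5 = 7 (hidden single in row 5).
F3 = 1 (sole candidate).
F8 = 2 (sole candidate).
F9 = 8 (sole candidate).
F1 = 4 (sole candidate).
D3 = 7 (sole candidate).
D6 = 4 (hidden single in row 6).
B8 = 5 (sole candidate).
D8 = 1 (sole candidate).
B9 = 1 (sole candidate).
E9 = 5 (sole candidate).
B1 = 8 (sole candidate).
D1 = 2 (sole candidate).
C2 = 2 (sole candidate).
D2 = 8 (sole candidate).
B4 = 4 (sole candidate).
D4 = 5 (sole candidate).
E5 = 2: row 5 has {3,4,6,7,9}; col 5 has {3,4,5,6,7,8,9}; box has {3,4,5,6,7,8,9}; main diagonal has {1,3,4,5,6,7,8,9}; anti-diagonal has {1,3,4,5,6,7,8,9} → only 2 remains.

2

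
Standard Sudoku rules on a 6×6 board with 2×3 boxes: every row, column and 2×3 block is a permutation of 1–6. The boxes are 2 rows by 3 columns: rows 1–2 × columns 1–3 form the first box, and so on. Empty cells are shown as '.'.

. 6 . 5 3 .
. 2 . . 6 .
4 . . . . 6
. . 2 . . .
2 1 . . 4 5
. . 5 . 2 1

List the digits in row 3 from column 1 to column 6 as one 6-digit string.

R1C1 = 1: row 1 has {3,5,6}; col 1 has {2,4}; box has {2,6} → only 1 remains.
R1C3 = 4: row 1 has {1,3,5,6}; col 3 has {2,5}; box has {1,2,6} → only 4 remains.
R1C6 = 2: row 1 has {1,3,4,5,6}; col 6 has {1,5,6}; box has {3,5,6} → only 2 remains.
R2C3 = 3: row 2 has {2,6}; col 3 has {2,4,5}; box has {1,2,4,6} → only 3 remains.
R2C6 = 4: row 2 has {2,3,6}; col 6 has {1,2,5,6}; box has {2,3,5,6} → only 4 remains.
R3C3 = 1: row 3 has {4,6}; col 3 has {2,3,4,5}; box has {2,4} → only 1 remains.
R3C5 = 5: row 3 has {1,4,6}; col 5 has {2,3,4,6}; box has {6} → only 5 remains.
R4C5 = 1: row 4 has {2}; col 5 has {2,3,4,5,6}; box has {5,6} → only 1 remains.
R4C6 = 3: row 4 has {1,2}; col 6 has {1,2,4,5,6}; box has {1,5,6} → only 3 remains.
R5C3 = 6: row 5 has {1,2,4,5}; col 3 has {1,2,3,4,5}; box has {1,2,5} → only 6 remains.
R5C4 = 3: row 5 has {1,2,4,5,6}; col 4 has {5}; box has {1,2,4,5} → only 3 remains.
R6C1 = 3: row 6 has {1,2,5}; col 1 has {1,2,4}; box has {1,2,5,6} → only 3 remains.
R6C2 = 4: row 6 has {1,2,3,5}; col 2 has {1,2,6}; box has {1,2,3,5,6} → only 4 remains.
R6C4 = 6: row 6 has {1,2,3,4,5}; col 4 has {3,5}; box has {1,2,3,4,5} → only 6 remains.
R2C1 = 5: row 2 has {2,3,4,6}; col 1 has {1,2,3,4}; box has {1,2,3,4,6} → only 5 remains.
R2C4 = 1: row 2 has {2,3,4,5,6}; col 4 has {3,5,6}; box has {2,3,4,5,6} → only 1 remains.
R3C2 = 3: row 3 has {1,4,5,6}; col 2 has {1,2,4,6}; box has {1,2,4} → only 3 remains.
R3C4 = 2: row 3 has {1,3,4,5,6}; col 4 has {1,3,5,6}; box has {1,3,5,6} → only 2 remains.

431256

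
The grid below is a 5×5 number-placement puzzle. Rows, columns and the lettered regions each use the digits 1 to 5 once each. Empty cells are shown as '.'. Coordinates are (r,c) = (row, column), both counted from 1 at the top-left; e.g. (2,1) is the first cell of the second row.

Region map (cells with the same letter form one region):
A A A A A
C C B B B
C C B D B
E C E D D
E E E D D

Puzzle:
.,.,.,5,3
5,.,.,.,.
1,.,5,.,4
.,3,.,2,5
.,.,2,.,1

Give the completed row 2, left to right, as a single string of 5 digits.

54312

(2,5) = 2: row 2 has {5}; col 5 has {1,3,4,5}; region has {4,5} → only 2 remains.
(3,2) = 2 (sole candidate).
(3,4) = 3 (sole candidate).
(4,1) = 4 (sole candidate).
(4,3) = 1 (sole candidate).
(5,1) = 3 (sole candidate).
(5,2) = 5 (sole candidate).
(5,4) = 4 (sole candidate).
(1,1) = 2 (sole candidate).
(1,3) = 4 (sole candidate).
(2,2) = 4: row 2 has {2,5}; col 2 has {2,3,5}; region has {1,2,3,5} → only 4 remains.
(2,3) = 3: row 2 has {2,4,5}; col 3 has {1,2,4,5}; region has {2,4,5} → only 3 remains.
(2,4) = 1: row 2 has {2,3,4,5}; col 4 has {2,3,4,5}; region has {2,3,4,5} → only 1 remains.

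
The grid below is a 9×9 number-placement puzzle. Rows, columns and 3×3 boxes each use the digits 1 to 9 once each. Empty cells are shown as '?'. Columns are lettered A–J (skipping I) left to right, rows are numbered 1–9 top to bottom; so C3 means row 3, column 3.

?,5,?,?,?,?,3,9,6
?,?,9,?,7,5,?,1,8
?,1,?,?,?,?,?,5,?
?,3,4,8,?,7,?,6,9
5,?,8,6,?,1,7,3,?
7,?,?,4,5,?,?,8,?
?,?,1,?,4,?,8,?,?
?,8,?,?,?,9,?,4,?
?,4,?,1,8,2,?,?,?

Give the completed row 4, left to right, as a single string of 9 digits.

134827569

D1 = 2 (sole candidate).
E1 = 1 (sole candidate).
D2 = 3 (sole candidate).
D3 = 9 (sole candidate).
E3 = 6 (sole candidate).
E4 = 2: row 4 has {3,4,6,7,8,9}; col 5 has {1,4,5,6,7,8}; box has {1,4,5,6,7,8} → only 2 remains.
E5 = 9 (sole candidate).
F6 = 3 (sole candidate).
F7 = 6 (sole candidate).
E8 = 3 (sole candidate).
H9 = 7 (sole candidate).
C1 = 7 (sole candidate).
A4 = 1: row 4 has {2,3,4,6,7,8,9}; col 1 has {5,7}; box has {3,4,5,7,8} → only 1 remains.
G4 = 5: row 4 has {1,2,3,4,6,7,8,9}; col 7 has {3,7,8}; box has {3,6,7,8,9} → only 5 remains.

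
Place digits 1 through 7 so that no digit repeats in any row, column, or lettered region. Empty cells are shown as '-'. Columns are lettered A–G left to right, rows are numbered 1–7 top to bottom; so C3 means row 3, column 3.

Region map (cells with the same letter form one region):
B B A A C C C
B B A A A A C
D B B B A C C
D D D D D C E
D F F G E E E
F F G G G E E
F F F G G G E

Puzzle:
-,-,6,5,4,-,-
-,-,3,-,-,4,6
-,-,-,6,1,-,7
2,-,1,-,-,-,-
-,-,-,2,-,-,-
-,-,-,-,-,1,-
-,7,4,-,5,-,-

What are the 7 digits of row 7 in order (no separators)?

3741562

D2 = 7 (sole candidate).
E2 = 2 (sole candidate).
C5 = 5 (sole candidate).
C6 = 7 (sole candidate).
C3 = 2 (sole candidate).
A1 = 7 (hidden single in row 1).
E4 = 7 (hidden single in row 4).
B4 = 6 (hidden single in row 4).
B5 = 1 (hidden single in row 5).
F5 = 7 (hidden single in row 5).
B1 = 3 (sole candidate).
F1 = 2 (sole candidate).
G1 = 1 (sole candidate).
B2 = 5 (sole candidate).
B3 = 4 (sole candidate).
B6 = 2 (sole candidate).
A2 = 1 (sole candidate).
E5 = 6 (hidden single in row 5).
E6 = 3 (sole candidate).
D7 = 1: row 7 has {4,5,7}; col 4 has {2,5,6,7}; region has {2,3,5,7} → only 1 remains.
F7 = 6: row 7 has {1,4,5,7}; col 6 has {1,2,4,7}; region has {1,2,3,5,7} → only 6 remains.
A6 = 6 (sole candidate).
D6 = 4 (sole candidate).
G6 = 5 (sole candidate).
A7 = 3: row 7 has {1,4,5,6,7}; col 1 has {1,2,6,7}; region has {1,2,4,5,6,7} → only 3 remains.
G7 = 2: row 7 has {1,3,4,5,6,7}; col 7 has {1,5,6,7}; region has {1,5,6,7} → only 2 remains.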